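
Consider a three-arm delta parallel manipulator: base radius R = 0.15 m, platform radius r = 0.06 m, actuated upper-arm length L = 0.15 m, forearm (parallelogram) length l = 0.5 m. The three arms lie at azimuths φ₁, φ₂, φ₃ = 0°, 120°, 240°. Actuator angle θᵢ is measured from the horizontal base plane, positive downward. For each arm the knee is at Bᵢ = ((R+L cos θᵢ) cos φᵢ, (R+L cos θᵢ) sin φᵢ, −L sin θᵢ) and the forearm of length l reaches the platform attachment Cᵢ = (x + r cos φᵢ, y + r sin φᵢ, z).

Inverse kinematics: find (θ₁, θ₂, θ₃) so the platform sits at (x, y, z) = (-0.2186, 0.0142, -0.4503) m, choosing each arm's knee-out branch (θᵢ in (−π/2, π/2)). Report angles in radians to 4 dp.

θ₁ = 1.0472, θ₂ = -0.0001, θ₃ = 0.0875

arm 1 (φ=0.0°): x'=-0.2186, y'=0.0142
  A=0.3086, B=-0.4503, C=(l²−L²−A²−y'²−z²)/(2L)=-0.2357
  γ=atan2(-0.4503,0.3086)=-0.9700;  ψ=arccos(-0.4317)=2.0172;  θ1=γ+ψ≈1.0472
rotate P by −φ2: (0.1216, 0.1822, -0.4503)
  A=-0.0316, B=-0.4503, C=(l²−L²−A²−y'²−z²)/(2L)=-0.0316
  θ2 = atan2(B,A) + arccos(C/0.4514) = -0.0001
φ3=240.0° → target in arm frame (0.0970, -0.1964)
  A=-0.0070, B=-0.4503, C=(l²−L²−A²−y'²−z²)/(2L)=-0.0463
  θ3 = atan2(B,A) + arccos(C/0.4504) = 0.0875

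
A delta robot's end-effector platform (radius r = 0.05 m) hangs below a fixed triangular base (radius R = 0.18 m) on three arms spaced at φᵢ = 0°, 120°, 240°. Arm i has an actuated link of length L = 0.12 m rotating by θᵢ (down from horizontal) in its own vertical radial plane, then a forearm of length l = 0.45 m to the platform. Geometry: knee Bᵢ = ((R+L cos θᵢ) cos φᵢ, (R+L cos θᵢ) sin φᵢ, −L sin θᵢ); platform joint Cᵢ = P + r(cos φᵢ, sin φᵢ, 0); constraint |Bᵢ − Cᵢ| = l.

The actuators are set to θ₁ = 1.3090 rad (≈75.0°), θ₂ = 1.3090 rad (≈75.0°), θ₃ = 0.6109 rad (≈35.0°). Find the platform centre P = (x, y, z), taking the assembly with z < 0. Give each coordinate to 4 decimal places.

φ1=0.0°: virtual centre (0.1611, 0.0000, -0.1159), radius l
φ2=120.0°: virtual centre (-0.0805, 0.1395, -0.1159), radius l
O3 = (0.2283·cos240.0°, 0.2283·sin240.0°, -0.0688) = (-0.1141, -0.1977, -0.0688)
eliminate P² terms by subtracting sphere 1 from 2 and 3
plane₁₂: -0.4832x+0.2790y+0.0000z = 0.0000
Cramer: x(z) = -0.0142+0.0762z;  y(z) = -0.0245+0.1320z
sphere 1 gives Az²+Bz+C=0 with A=1.0232, B=0.1986, C=-0.1578;  B²−4AC=0.6852;  roots -0.5015, 0.3074;  negative root z = -0.5015
x = -0.0524, y = -0.0907

(-0.0524, -0.0907, -0.5015)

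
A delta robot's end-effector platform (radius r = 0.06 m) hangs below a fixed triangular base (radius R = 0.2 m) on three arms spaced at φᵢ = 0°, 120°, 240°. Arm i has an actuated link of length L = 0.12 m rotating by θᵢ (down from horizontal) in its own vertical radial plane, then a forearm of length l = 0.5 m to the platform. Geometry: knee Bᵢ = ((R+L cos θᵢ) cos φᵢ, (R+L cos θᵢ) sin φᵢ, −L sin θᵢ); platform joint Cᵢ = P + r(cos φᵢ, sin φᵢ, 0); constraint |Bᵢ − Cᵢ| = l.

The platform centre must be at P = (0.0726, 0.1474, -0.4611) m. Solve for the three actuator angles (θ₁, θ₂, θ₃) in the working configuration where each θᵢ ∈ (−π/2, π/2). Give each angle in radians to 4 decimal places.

θ₁ = 0.1745, θ₂ = 0.0874, θ₃ = 1.1349

φ1=0.0° → target in arm frame (0.0726, 0.1474)
  A=0.0674, B=-0.4611, C=(l²−L²−A²−y'²−z²)/(2L)=-0.0137
  √(A²+B²)=0.4660;  θ1 = -1.4257+1.6002 ≈ 0.1745
rotate P by −φ2: (0.0914, -0.1366, -0.4611)
  A=0.0486, B=-0.4611, C=(l²−L²−A²−y'²−z²)/(2L)=0.0082
  θ2 = atan2(B,A) + arccos(C/0.4637) = 0.0874
arm 3 (φ=240.0°): x'=-0.1640, y'=-0.0108
  A cos θ + B sin θ = C:  0.3040·cos θ + -0.4611·sin θ = -0.2897
  θ3 = atan2(B,A) + arccos(C/0.5523) = 1.1349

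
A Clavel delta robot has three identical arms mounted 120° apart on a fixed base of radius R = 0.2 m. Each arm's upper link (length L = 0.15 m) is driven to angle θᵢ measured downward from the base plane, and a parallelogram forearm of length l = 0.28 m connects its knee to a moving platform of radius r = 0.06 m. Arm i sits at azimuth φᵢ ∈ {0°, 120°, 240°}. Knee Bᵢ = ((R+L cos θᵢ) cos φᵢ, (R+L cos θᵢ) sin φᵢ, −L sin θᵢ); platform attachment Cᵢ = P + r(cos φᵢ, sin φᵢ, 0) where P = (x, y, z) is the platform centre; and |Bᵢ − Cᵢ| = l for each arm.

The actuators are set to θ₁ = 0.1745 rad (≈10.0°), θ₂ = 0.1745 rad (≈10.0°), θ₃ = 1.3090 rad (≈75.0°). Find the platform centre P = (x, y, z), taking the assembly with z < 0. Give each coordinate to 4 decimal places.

arm 1 at φ=0.0°: (R−r)+L cos θ1 = 0.2877;  O1 = (0.2877, 0.0000, -0.0260)
O2 = (0.2877·cos120.0°, 0.2877·sin120.0°, -0.0260) = (-0.1439, 0.2492, -0.0260)
φ3=240.0°: virtual centre (-0.0894, -0.1549, -0.1449), radius l
subtract pairs → two planes through P
plane₁₂: -0.8632x+0.4983y+0.0000z = 0.0000
det = 0.6432;  x = 0.0236+-0.1842z,  y = 0.0409+-0.3190z
sphere 1 gives Az²+Bz+C=0 with A=1.1357, B=0.1233, C=-0.0063;  B²−4AC=0.0438;  roots -0.1464, 0.0379;  negative root z = -0.1464
x = 0.0506, y = 0.0876

(0.0506, 0.0876, -0.1464)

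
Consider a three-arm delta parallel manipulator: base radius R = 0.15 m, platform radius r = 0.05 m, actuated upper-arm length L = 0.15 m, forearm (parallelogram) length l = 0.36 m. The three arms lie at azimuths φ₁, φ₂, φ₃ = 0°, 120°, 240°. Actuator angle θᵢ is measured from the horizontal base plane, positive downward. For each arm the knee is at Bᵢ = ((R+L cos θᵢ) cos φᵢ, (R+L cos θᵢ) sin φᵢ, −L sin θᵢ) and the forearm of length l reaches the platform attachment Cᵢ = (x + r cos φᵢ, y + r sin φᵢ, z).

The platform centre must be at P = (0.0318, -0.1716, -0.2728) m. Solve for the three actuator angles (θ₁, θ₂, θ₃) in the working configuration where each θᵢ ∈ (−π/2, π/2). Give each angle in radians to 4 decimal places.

φ1=0.0° → target in arm frame (0.0318, -0.1716)
  A=0.0682, B=-0.2728, C=(l²−L²−A²−y'²−z²)/(2L)=-0.0047
  θ1 = atan2(B,A) + arccos(C/0.2812) = 0.2618
φ2=120.0° → target in arm frame (-0.1645, 0.0583)
  A=0.2645, B=-0.2728, C=(l²−L²−A²−y'²−z²)/(2L)=-0.1356
  θ2 = atan2(B,A) + arccos(C/0.3800) = 1.1349
arm 3 (φ=240.0°): x'=0.1327, y'=0.1133
  A=-0.0327, B=-0.2728, C=(l²−L²−A²−y'²−z²)/(2L)=0.0625
  γ=atan2(-0.2728,-0.0327)=-1.6901;  ψ=arccos(0.2277)=1.3411;  θ3=γ+ψ≈-0.3490

θ₁ = 0.2618, θ₂ = 1.1349, θ₃ = -0.3490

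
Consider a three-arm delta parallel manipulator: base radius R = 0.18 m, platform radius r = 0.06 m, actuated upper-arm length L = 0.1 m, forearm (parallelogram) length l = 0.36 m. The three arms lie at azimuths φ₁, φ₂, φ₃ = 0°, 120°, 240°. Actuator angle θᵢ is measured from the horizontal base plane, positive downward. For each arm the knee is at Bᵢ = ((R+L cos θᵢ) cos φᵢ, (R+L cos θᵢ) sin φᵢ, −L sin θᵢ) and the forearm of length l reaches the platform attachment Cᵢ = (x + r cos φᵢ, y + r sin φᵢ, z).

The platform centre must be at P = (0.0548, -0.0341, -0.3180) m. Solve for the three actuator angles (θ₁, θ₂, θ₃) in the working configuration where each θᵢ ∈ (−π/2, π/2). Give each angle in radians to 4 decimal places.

θ₁ = -0.0003, θ₂ = 0.6978, θ₃ = 0.3487

rotate P by −φ1: (0.0548, -0.0341, -0.3180)
  A cos θ + B sin θ = C:  0.0652·cos θ + -0.3180·sin θ = 0.0653
  √(A²+B²)=0.3246;  θ1 = -1.3686+1.3682 ≈ -0.0003
arm 2 (φ=120.0°): x'=-0.0569, y'=-0.0304
  A cos θ + B sin θ = C:  0.1769·cos θ + -0.3180·sin θ = -0.0688
  θ2 = atan2(B,A) + arccos(C/0.3639) = 0.6978
rotate P by −φ3: (0.0021, 0.0645, -0.3180)
  e−x'=0.1179;  (l²−L²−(e−x')²−y'²−z²)/2L = 0.0021
  θ3 = atan2(B,A) + arccos(C/0.3391) = 0.3487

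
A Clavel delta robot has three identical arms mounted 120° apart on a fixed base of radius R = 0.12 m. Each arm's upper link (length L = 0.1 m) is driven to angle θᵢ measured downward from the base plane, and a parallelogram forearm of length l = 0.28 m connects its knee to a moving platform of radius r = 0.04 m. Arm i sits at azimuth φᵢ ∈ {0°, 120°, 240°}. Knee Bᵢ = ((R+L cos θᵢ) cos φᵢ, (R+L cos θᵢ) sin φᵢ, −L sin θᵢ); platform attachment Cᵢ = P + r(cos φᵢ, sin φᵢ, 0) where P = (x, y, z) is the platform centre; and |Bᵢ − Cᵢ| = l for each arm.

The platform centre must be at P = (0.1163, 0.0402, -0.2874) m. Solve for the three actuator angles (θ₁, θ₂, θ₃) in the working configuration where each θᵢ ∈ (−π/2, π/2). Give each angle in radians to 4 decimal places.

rotate P by −φ1: (0.1163, 0.0402, -0.2874)
  e−x'=-0.0363;  (l²−L²−(e−x')²−y'²−z²)/2L = -0.0857
  θ1 = atan2(B,A) + arccos(C/0.2897) = 0.1746
arm 2 (φ=120.0°): x'=-0.0233, y'=-0.1208
  A=0.1033, B=-0.2874, C=(l²−L²−A²−y'²−z²)/(2L)=-0.1974
  γ=atan2(-0.2874,0.1033)=-1.2256;  ψ=arccos(-0.6462)=2.2734;  θ2=γ+ψ≈1.0478
φ3=240.0° → target in arm frame (-0.0930, 0.0806)
  e−x'=0.1730;  (l²−L²−(e−x')²−y'²−z²)/2L = -0.2531
  √(A²+B²)=0.3354;  θ3 = -1.0290+2.4256 ≈ 1.3966

θ₁ = 0.1746, θ₂ = 1.0478, θ₃ = 1.3966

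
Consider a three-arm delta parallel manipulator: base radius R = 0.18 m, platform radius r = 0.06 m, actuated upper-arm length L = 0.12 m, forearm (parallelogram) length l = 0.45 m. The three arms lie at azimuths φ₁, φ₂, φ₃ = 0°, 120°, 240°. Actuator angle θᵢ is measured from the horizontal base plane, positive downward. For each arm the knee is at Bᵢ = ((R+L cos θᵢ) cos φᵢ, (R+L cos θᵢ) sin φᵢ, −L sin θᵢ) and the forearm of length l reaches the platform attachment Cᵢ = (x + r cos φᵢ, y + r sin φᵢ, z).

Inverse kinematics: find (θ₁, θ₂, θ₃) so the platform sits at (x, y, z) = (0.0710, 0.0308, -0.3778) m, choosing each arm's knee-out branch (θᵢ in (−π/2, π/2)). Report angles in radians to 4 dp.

θ₁ = -0.3485, θ₂ = 0.0877, θ₃ = 0.3492

φ1=0.0° → target in arm frame (0.0710, 0.0308)
  A=0.0490, B=-0.3778, C=(l²−L²−A²−y'²−z²)/(2L)=0.1751
  √(A²+B²)=0.3810;  θ1 = -1.4418+1.0933 ≈ -0.3485
φ2=120.0° → target in arm frame (-0.0088, -0.0769)
  A cos θ + B sin θ = C:  0.1288·cos θ + -0.3778·sin θ = 0.0952
  γ=atan2(-0.3778,0.1288)=-1.2422;  ψ=arccos(0.2386)=1.3299;  θ2=γ+ψ≈0.0877
rotate P by −φ3: (-0.0622, 0.0461, -0.3778)
  A=0.1822, B=-0.3778, C=(l²−L²−A²−y'²−z²)/(2L)=0.0419
  θ3 = atan2(B,A) + arccos(C/0.4194) = 0.3492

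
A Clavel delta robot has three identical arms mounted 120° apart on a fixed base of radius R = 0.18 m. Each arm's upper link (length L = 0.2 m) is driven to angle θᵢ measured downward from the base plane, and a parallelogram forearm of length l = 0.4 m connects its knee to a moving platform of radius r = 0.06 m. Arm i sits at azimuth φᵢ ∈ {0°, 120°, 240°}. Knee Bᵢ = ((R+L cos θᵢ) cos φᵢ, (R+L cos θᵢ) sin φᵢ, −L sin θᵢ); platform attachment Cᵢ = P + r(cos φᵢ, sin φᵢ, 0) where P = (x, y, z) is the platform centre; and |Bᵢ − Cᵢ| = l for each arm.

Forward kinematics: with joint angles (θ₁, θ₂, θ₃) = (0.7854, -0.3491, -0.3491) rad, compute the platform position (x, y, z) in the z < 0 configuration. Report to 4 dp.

(-0.1289, 0.0000, -0.2287)

φ1=0.0°: virtual centre (0.2614, 0.0000, -0.1414), radius l
centre 2 = (0.3079·cos120.0°, 0.3079·sin120.0°, 0.0684) = (-0.1540, 0.2667, 0.0684)
centre 3 = (0.3079·cos240.0°, 0.3079·sin240.0°, 0.0684) = (-0.1540, -0.2667, 0.0684)
subtract pairs → two planes through P
plane₁₂: -0.8308x+0.5334y+0.4197z = 0.0112
Cramer: x(z) = -0.0134+0.5051z;  y(z) = 0.0000-0.0000z
sphere 1 gives Az²+Bz+C=0 with A=1.2552, B=0.0052, C=-0.0645;  B²−4AC=0.3236;  roots -0.2287, 0.2246;  negative root z = -0.2287
x = -0.1289, y = 0.0000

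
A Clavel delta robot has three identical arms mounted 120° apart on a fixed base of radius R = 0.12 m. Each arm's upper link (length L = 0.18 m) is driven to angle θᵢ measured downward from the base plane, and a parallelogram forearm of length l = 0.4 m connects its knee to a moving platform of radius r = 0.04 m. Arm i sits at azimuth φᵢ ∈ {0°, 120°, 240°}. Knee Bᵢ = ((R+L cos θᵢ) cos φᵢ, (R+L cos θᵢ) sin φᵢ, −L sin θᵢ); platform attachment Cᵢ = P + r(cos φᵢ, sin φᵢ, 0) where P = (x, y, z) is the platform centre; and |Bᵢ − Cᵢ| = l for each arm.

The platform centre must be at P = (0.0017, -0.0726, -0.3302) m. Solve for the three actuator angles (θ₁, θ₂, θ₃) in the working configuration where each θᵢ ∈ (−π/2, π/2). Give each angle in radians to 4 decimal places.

rotate P by −φ1: (0.0017, -0.0726, -0.3302)
  e−x'=0.0783;  (l²−L²−(e−x')²−y'²−z²)/2L = 0.0199
  θ1 = atan2(B,A) + arccos(C/0.3394) = 0.1741
arm 2 (φ=120.0°): x'=-0.0637, y'=0.0348
  A=0.1437, B=-0.3302, C=(l²−L²−A²−y'²−z²)/(2L)=-0.0092
  γ=atan2(-0.3302,0.1437)=-1.1603;  ψ=arccos(-0.0255)=1.5963;  θ2=γ+ψ≈0.4360
φ3=240.0° → target in arm frame (0.0620, 0.0378)
  e−x'=0.0180;  (l²−L²−(e−x')²−y'²−z²)/2L = 0.0467
  √(A²+B²)=0.3307;  θ3 = -1.5164+1.4291 ≈ -0.0874

θ₁ = 0.1741, θ₂ = 0.4360, θ₃ = -0.0874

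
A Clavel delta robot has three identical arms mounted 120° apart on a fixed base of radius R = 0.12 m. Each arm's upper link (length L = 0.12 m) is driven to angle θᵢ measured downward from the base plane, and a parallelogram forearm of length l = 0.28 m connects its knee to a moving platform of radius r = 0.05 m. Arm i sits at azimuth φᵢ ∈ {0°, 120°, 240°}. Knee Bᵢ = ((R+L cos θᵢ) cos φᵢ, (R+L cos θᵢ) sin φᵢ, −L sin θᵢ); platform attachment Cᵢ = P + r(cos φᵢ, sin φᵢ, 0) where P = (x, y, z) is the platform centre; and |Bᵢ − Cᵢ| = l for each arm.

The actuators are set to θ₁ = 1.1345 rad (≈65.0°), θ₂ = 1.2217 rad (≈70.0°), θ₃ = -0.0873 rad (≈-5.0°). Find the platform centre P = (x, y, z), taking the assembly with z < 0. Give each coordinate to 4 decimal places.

φ1=0.0°: virtual centre (0.1207, 0.0000, -0.1088), radius l
arm 2 at φ=120.0°: e+L cos θ2 = 0.1110;  S2 = (-0.0555, 0.0962, -0.1128)
S3 = (0.1895·cos240.0°, 0.1895·sin240.0°, 0.0105) = (-0.0948, -0.1641, 0.0105)
subtract pairs → two planes through P
[-0.3525 0.1923 -0.0080]·P = -0.0014;  [-0.4310 -0.3283 0.2384]·P = 0.0096
Cramer: x(z) = -0.0071+0.2177z;  y(z) = -0.0200+0.4405z
sphere 1 gives Az²+Bz+C=0 with A=1.2415, B=0.1442, C=-0.0498;  B²−4AC=0.2683;  roots -0.2667, 0.1505;  negative root z = -0.2667
x = -0.0652, y = -0.1375

(-0.0652, -0.1375, -0.2667)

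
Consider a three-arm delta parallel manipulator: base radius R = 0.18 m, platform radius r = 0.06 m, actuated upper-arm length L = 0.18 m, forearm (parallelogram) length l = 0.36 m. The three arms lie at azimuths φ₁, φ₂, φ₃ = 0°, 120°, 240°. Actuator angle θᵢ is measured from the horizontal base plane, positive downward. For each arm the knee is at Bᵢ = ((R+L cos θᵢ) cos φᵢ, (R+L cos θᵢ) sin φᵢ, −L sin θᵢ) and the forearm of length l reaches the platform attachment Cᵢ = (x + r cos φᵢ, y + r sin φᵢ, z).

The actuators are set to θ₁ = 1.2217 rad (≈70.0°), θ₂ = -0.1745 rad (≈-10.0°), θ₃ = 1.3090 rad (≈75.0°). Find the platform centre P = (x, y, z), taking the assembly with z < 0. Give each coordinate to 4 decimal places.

(-0.0890, 0.1862, -0.3166)

φ1=0.0°: virtual centre (0.1816, 0.0000, -0.1691), radius l
arm 2 at φ=120.0°: e+L cos θ2 = 0.2973;  O2 = (-0.1486, 0.2574, 0.0313)
arm 3 at φ=240.0°: e+L cos θ3 = 0.1666;  O3 = (-0.0833, -0.1443, -0.1739)
eliminate P² terms by subtracting sphere 1 from 2 and 3
plane₁₂: -0.6604x+0.5149y+0.4008z = 0.0278
det = 0.4633;  x = -0.0133+0.2391z,  y = 0.0369+-0.4717z
into |P−O₁|² = l²: 1.2797z² + 0.2103z + -0.0617 = 0;  Δ = 0.3598;  z = -0.3166 or 0.1522 → z<0 root = -0.3166
x = -0.0890, y = 0.1862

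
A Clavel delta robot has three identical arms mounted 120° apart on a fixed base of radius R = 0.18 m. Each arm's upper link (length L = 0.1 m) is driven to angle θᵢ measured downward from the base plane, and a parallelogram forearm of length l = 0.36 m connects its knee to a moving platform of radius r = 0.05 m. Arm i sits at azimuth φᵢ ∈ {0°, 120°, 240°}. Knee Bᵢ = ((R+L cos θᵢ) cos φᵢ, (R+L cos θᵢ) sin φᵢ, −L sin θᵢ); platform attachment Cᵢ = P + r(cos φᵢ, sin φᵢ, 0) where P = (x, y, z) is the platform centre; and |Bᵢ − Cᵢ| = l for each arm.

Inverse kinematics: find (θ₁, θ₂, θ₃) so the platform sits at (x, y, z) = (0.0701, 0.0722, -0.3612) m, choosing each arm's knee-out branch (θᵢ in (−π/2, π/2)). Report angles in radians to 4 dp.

rotate P by −φ1: (0.0701, 0.0722, -0.3612)
  e−x'=0.0599;  (l²−L²−(e−x')²−y'²−z²)/2L = -0.0983
  γ=atan2(-0.3612,0.0599)=-1.4065;  ψ=arccos(-0.2686)=1.8427;  θ1=γ+ψ≈0.4362
rotate P by −φ2: (0.0275, -0.0968, -0.3612)
  A=0.1025, B=-0.3612, C=(l²−L²−A²−y'²−z²)/(2L)=-0.1537
  θ2 = atan2(B,A) + arccos(C/0.3755) = 0.6984
φ3=240.0° → target in arm frame (-0.0976, 0.0246)
  e−x'=0.2276;  (l²−L²−(e−x')²−y'²−z²)/2L = -0.3163
  √(A²+B²)=0.4269;  θ3 = -1.0086+2.4052 ≈ 1.3967

θ₁ = 0.4362, θ₂ = 0.6984, θ₃ = 1.3967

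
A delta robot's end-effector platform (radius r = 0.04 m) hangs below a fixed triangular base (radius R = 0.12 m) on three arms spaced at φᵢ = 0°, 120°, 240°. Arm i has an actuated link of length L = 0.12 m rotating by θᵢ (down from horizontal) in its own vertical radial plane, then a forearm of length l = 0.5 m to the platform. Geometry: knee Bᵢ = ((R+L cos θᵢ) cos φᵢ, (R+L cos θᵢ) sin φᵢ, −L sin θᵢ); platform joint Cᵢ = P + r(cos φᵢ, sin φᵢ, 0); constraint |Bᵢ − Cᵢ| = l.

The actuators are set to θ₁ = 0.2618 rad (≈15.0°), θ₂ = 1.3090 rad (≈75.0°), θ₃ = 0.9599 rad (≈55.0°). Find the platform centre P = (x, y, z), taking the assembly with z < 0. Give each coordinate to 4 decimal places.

φ1=0.0°: virtual centre (0.1959, 0.0000, -0.0311), radius l
O2 = (0.1111·cos120.0°, 0.1111·sin120.0°, -0.1159) = (-0.0555, 0.0962, -0.1159)
φ3=240.0°: virtual centre (-0.0744, -0.1289, -0.0983), radius l
subtract pairs → two planes through P
plane₁₂: -0.5029x+0.1924y+-0.1697z = -0.0136
det = 0.2336;  x = 0.0212+-0.2980z,  y = -0.0152+0.1033z
sphere 1 gives Az²+Bz+C=0 with A=1.0994, B=0.1631, C=-0.2183;  B²−4AC=0.9865;  roots -0.5259, 0.3775;  negative root z = -0.5259
x = 0.1779, y = -0.0695

(0.1779, -0.0695, -0.5259)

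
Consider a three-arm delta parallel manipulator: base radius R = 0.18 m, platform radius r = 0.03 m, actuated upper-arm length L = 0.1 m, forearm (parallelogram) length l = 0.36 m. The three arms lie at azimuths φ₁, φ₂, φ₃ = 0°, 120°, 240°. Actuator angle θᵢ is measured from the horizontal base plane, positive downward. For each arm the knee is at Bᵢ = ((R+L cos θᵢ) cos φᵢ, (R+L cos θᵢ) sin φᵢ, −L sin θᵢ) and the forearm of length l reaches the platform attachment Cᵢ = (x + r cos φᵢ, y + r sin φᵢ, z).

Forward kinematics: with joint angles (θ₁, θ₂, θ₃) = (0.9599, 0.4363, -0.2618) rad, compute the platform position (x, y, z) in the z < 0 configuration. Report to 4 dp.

(-0.0814, -0.0486, -0.2913)

S1 = (0.2074·cos0.0°, 0.2074·sin0.0°, -0.0819) = (0.2074, 0.0000, -0.0819)
S2 = (0.2406·cos120.0°, 0.2406·sin120.0°, -0.0423) = (-0.1203, 0.2084, -0.0423)
S3 = (0.2466·cos240.0°, 0.2466·sin240.0°, 0.0259) = (-0.1233, -0.2136, 0.0259)
subtract pairs → two planes through P
[-0.6554 0.4168 0.0793]·P = 0.0100;  [-0.6613 -0.4271 0.2156]·P = 0.0118
Cramer: x(z) = -0.0165+0.2227z;  y(z) = -0.0020+0.1599z
sphere 1 gives Az²+Bz+C=0 with A=1.0752, B=0.0635, C=-0.0728;  B²−4AC=0.3170;  roots -0.2913, 0.2323;  negative root z = -0.2913
x = -0.0814, y = -0.0486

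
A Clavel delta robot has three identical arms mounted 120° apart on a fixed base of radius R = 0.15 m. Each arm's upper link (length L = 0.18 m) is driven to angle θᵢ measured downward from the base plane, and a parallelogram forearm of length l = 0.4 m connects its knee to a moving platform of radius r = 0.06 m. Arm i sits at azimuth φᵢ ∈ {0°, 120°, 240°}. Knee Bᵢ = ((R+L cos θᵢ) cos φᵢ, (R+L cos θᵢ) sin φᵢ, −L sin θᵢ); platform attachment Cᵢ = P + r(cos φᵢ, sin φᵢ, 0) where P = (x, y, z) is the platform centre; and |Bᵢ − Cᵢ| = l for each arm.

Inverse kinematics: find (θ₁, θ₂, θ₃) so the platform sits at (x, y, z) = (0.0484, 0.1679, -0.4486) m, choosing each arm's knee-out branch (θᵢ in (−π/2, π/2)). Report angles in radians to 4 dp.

φ1=0.0° → target in arm frame (0.0484, 0.1679)
  A=0.0416, B=-0.4486, C=(l²−L²−A²−y'²−z²)/(2L)=-0.2877
  γ=atan2(-0.4486,0.0416)=-1.4783;  ψ=arccos(-0.6385)=2.2634;  θ1=γ+ψ≈0.7851
arm 2 (φ=120.0°): x'=0.1212, y'=-0.1259
  A=-0.0312, B=-0.4486, C=(l²−L²−A²−y'²−z²)/(2L)=-0.2513
  θ2 = atan2(B,A) + arccos(C/0.4497) = 0.5235
arm 3 (φ=240.0°): x'=-0.1696, y'=-0.0420
  e−x'=0.2596;  (l²−L²−(e−x')²−y'²−z²)/2L = -0.3967
  γ=atan2(-0.4486,0.2596)=-1.0462;  ψ=arccos(-0.7653)=2.4424;  θ3=γ+ψ≈1.3962

θ₁ = 0.7851, θ₂ = 0.5235, θ₃ = 1.3962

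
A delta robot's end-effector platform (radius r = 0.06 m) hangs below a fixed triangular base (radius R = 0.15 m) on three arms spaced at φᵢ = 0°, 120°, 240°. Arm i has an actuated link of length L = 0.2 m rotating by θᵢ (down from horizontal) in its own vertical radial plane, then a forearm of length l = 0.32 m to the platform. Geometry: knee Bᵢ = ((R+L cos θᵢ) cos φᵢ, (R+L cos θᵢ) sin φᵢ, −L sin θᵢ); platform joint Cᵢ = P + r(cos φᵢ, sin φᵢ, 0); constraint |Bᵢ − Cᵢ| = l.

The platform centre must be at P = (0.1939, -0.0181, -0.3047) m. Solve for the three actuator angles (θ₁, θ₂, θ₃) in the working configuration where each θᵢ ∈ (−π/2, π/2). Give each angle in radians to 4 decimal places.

rotate P by −φ1: (0.1939, -0.0181, -0.3047)
  A cos θ + B sin θ = C:  -0.1039·cos θ + -0.3047·sin θ = -0.1039
  √(A²+B²)=0.3219;  θ1 = -1.8994+1.8995 ≈ 0.0000
φ2=120.0° → target in arm frame (-0.1126, -0.1589)
  A cos θ + B sin θ = C:  0.2026·cos θ + -0.3047·sin θ = -0.2418
  √(A²+B²)=0.3659;  θ2 = -0.9839+2.2929 ≈ 1.3089
rotate P by −φ3: (-0.0813, 0.1770, -0.3047)
  A=0.1713, B=-0.3047, C=(l²−L²−A²−y'²−z²)/(2L)=-0.2277
  θ3 = atan2(B,A) + arccos(C/0.3495) = 1.2217

θ₁ = 0.0000, θ₂ = 1.3089, θ₃ = 1.2217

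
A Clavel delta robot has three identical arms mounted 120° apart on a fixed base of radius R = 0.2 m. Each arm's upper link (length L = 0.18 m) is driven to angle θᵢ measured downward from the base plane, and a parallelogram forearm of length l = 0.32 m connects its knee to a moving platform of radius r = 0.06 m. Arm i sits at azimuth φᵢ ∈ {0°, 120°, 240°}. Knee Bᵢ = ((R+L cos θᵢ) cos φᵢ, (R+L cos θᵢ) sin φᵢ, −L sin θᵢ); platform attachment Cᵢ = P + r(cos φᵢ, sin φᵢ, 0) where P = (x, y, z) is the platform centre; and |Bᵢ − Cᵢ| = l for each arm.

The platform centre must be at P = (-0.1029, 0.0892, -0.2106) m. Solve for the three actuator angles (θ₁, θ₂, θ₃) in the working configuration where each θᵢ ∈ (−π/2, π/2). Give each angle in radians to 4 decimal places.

θ₁ = 1.2215, θ₂ = -0.2616, θ₃ = 0.8728

arm 1 (φ=0.0°): x'=-0.1029, y'=0.0892
  e−x'=0.2429;  (l²−L²−(e−x')²−y'²−z²)/2L = -0.1147
  √(A²+B²)=0.3215;  θ1 = -0.7143+1.9358 ≈ 1.2215
rotate P by −φ2: (0.1287, 0.0445, -0.2106)
  A cos θ + B sin θ = C:  0.0113·cos θ + -0.2106·sin θ = 0.0654
  γ=atan2(-0.2106,0.0113)=-1.5172;  ψ=arccos(0.3100)=1.2556;  θ2=γ+ψ≈-0.2616
arm 3 (φ=240.0°): x'=-0.0258, y'=-0.1337
  A cos θ + B sin θ = C:  0.1658·cos θ + -0.2106·sin θ = -0.0548
  θ3 = atan2(B,A) + arccos(C/0.2680) = 0.8728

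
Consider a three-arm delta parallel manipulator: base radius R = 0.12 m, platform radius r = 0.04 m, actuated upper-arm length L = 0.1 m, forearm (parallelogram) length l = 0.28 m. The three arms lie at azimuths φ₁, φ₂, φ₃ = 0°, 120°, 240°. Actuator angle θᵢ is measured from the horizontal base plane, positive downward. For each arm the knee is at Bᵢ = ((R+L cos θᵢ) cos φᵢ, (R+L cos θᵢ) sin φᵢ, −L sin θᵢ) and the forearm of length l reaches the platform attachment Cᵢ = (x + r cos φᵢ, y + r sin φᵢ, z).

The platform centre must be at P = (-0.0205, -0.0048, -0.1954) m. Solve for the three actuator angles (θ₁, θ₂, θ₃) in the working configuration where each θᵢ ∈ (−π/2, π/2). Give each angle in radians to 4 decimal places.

rotate P by −φ1: (-0.0205, -0.0048, -0.1954)
  A cos θ + B sin θ = C:  0.1005·cos θ + -0.1954·sin θ = 0.1005
  γ=atan2(-0.1954,0.1005)=-1.0958;  ψ=arccos(0.4573)=1.0959;  θ1=γ+ψ≈0.0001
rotate P by −φ2: (0.0061, 0.0202, -0.1954)
  A cos θ + B sin θ = C:  0.0739·cos θ + -0.1954·sin θ = 0.1218
  γ=atan2(-0.1954,0.0739)=-1.2092;  ψ=arccos(0.5828)=0.9486;  θ2=γ+ψ≈-0.2606
rotate P by −φ3: (0.0144, -0.0154, -0.1954)
  A=0.0656, B=-0.1954, C=(l²−L²−A²−y'²−z²)/(2L)=0.1284
  √(A²+B²)=0.2061;  θ3 = -1.2469+0.8983 ≈ -0.3487

θ₁ = 0.0001, θ₂ = -0.2606, θ₃ = -0.3487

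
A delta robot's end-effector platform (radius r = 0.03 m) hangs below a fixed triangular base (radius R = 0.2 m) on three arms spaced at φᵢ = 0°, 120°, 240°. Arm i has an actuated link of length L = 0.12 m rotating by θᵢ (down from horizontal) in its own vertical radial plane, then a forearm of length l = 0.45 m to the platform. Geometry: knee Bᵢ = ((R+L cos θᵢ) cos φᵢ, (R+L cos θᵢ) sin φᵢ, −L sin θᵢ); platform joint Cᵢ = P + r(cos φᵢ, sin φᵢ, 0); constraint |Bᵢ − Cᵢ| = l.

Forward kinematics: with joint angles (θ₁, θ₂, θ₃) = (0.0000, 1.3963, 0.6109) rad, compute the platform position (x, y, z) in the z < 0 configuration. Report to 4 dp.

(0.1277, -0.0963, -0.4085)

centre 1 = (0.2900·cos0.0°, 0.2900·sin0.0°, 0.0000) = (0.2900, 0.0000, 0.0000)
arm 2 at φ=120.0°: e+L cos θ2 = 0.1908;  centre 2 = (-0.0954, 0.1653, -0.1182)
arm 3 at φ=240.0°: e+L cos θ3 = 0.2683;  centre 3 = (-0.1341, -0.2324, -0.0688)
|centre ₂|²−|centre ₁|² = -0.0337;  |centre ₃|²−|centre ₁|² = -0.0074
[-0.7708 0.3305 -0.2364]·P = -0.0337;  [-0.8483 -0.4647 -0.1377]·P = -0.0074
det = 0.6386;  x = 0.0284+-0.2432z,  y = -0.0359+0.1478z
quadratic in z: (1.0810)z²+(0.1167)z+(-0.1328)=0, √Δ=0.7666 → z ∈ {-0.4085, 0.3006}; z = -0.4085 (taking z<0)
x = 0.1277, y = -0.0963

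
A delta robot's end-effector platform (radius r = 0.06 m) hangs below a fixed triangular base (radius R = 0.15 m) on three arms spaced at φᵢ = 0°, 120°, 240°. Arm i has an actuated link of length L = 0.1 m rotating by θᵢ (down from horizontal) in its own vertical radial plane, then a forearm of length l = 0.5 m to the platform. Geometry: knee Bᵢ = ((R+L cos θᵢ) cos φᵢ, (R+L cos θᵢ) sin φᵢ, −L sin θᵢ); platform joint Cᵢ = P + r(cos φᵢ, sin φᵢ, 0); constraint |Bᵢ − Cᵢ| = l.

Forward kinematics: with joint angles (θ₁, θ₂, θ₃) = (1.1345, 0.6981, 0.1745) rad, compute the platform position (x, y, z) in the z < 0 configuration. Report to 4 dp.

(-0.1298, -0.0794, -0.5090)

φ1=0.0°: virtual centre (0.1323, 0.0000, -0.0906), radius l
O2 = (0.1666·cos120.0°, 0.1666·sin120.0°, -0.0643) = (-0.0833, 0.1443, -0.0643)
arm 3 at φ=240.0°: ρ3 = 0.1885;  O3 = (-0.0942, -0.1632, -0.0174)
eliminate P² terms by subtracting sphere 1 from 2 and 3
[-0.4311 0.2886 0.0527]·P = 0.0062;  [-0.4530 -0.3265 0.1465]·P = 0.0101
det = 0.2715;  x = -0.0182+0.2192z,  y = -0.0058+0.1448z
quadratic in z: (1.0690)z²+(0.1137)z+(-0.2191)=0, √Δ=0.9746 → z ∈ {-0.5090, 0.4027}; z = -0.5090 (taking z<0)
x = -0.1298, y = -0.0794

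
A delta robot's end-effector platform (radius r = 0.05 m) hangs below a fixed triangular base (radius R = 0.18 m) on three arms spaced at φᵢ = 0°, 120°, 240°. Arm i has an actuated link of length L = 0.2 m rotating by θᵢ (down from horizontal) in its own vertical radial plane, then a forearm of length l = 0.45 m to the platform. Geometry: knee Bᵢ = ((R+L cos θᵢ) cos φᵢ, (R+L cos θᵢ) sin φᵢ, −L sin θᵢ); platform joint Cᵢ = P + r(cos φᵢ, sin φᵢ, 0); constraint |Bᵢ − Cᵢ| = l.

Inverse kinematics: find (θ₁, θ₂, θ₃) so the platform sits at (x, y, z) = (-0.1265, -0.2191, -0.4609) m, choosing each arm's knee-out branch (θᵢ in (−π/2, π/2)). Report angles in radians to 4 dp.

θ₁ = 1.3961, θ₂ = 1.3961, θ₃ = 0.0871

arm 1 (φ=0.0°): x'=-0.1265, y'=-0.2191
  A cos θ + B sin θ = C:  0.2565·cos θ + -0.4609·sin θ = -0.4093
  γ=atan2(-0.4609,0.2565)=-1.0630;  ψ=arccos(-0.7760)=2.4591;  θ1=γ+ψ≈1.3961
arm 2 (φ=120.0°): x'=-0.1265, y'=0.2191
  A cos θ + B sin θ = C:  0.2565·cos θ + -0.4609·sin θ = -0.4093
  √(A²+B²)=0.5275;  θ2 = -1.0630+2.4591 ≈ 1.3961
φ3=240.0° → target in arm frame (0.2530, 0.0000)
  e−x'=-0.1230;  (l²−L²−(e−x')²−y'²−z²)/2L = -0.1626
  √(A²+B²)=0.4770;  θ3 = -1.8316+1.9187 ≈ 0.0871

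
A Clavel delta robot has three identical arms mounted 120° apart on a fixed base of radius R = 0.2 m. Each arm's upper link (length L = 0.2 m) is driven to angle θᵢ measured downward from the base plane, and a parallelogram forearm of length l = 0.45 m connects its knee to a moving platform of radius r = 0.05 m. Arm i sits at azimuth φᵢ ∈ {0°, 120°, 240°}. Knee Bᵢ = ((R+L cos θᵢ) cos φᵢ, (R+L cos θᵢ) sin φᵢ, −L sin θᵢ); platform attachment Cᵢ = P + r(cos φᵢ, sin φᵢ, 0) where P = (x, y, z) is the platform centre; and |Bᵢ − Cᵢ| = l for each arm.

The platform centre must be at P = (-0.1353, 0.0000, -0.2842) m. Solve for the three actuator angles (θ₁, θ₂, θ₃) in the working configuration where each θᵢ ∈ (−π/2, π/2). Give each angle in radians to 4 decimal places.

arm 1 (φ=0.0°): x'=-0.1353, y'=0.0000
  A=0.2853, B=-0.2842, C=(l²−L²−A²−y'²−z²)/(2L)=0.0008
  γ=atan2(-0.2842,0.2853)=-0.7835;  ψ=arccos(0.0021)=1.5687;  θ1=γ+ψ≈0.7853
rotate P by −φ2: (0.0676, 0.1172, -0.2842)
  A=0.0824, B=-0.2842, C=(l²−L²−A²−y'²−z²)/(2L)=0.1530
  √(A²+B²)=0.2959;  θ2 = -1.2888+1.0272 ≈ -0.2616
rotate P by −φ3: (0.0677, -0.1172, -0.2842)
  A cos θ + B sin θ = C:  0.0823·cos θ + -0.2842·sin θ = 0.1530
  √(A²+B²)=0.2959;  θ3 = -1.2888+1.0272 ≈ -0.2616

θ₁ = 0.7853, θ₂ = -0.2616, θ₃ = -0.2616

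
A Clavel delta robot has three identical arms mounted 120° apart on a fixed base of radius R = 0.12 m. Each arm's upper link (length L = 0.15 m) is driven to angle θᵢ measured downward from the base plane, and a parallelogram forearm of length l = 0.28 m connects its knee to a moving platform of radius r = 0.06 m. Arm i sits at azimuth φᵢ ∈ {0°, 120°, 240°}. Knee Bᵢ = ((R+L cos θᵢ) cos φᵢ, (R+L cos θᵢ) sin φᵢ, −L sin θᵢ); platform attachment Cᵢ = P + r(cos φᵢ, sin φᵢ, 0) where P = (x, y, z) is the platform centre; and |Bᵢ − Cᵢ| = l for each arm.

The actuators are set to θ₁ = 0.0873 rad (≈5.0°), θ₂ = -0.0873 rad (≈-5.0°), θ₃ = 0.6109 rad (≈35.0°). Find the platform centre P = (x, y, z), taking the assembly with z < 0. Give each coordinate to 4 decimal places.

(0.0210, 0.0665, -0.2092)

centre 1 = (0.2094·cos0.0°, 0.2094·sin0.0°, -0.0131) = (0.2094, 0.0000, -0.0131)
arm 2 at φ=120.0°: (R−r)+L cos θ2 = 0.2094;  centre 2 = (-0.1047, 0.1814, 0.0131)
arm 3 at φ=240.0°: (R−r)+L cos θ3 = 0.1829;  centre 3 = (-0.0914, -0.1584, -0.0860)
|centre ₂|²−|centre ₁|² = 0.0000;  |centre ₃|²−|centre ₁|² = -0.0032
linear system: -0.6283x+0.3627y = 0.0000−0.0523z; -0.6017x+-0.3167y = -0.0032−-0.1459z
Cramer: x(z) = 0.0028-0.0871z;  y(z) = 0.0048-0.2952z
sphere 1 gives Az²+Bz+C=0 with A=1.0947, B=0.0593, C=-0.0355;  B²−4AC=0.1590;  roots -0.2092, 0.1550;  negative root z = -0.2092
x = 0.0210, y = 0.0665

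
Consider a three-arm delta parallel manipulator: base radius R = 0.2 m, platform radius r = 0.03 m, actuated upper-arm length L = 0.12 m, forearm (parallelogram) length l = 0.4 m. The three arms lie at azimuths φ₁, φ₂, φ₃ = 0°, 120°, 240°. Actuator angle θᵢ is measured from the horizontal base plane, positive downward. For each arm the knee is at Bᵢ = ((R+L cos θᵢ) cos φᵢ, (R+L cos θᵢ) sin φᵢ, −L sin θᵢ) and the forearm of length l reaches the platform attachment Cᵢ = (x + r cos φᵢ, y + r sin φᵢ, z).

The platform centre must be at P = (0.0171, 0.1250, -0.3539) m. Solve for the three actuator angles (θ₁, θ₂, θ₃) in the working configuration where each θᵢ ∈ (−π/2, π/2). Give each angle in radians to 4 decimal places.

θ₁ = 0.6108, θ₂ = 0.0869, θ₃ = 1.3084

φ1=0.0° → target in arm frame (0.0171, 0.1250)
  A=0.1529, B=-0.3539, C=(l²−L²−A²−y'²−z²)/(2L)=-0.0777
  γ=atan2(-0.3539,0.1529)=-1.1630;  ψ=arccos(-0.2016)=1.7737;  θ1=γ+ψ≈0.6108
φ2=120.0° → target in arm frame (0.0997, -0.0773)
  e−x'=0.0703;  (l²−L²−(e−x')²−y'²−z²)/2L = 0.0393
  γ=atan2(-0.3539,0.0703)=-1.3747;  ψ=arccos(0.1090)=1.4616;  θ2=γ+ψ≈0.0869
φ3=240.0° → target in arm frame (-0.1168, -0.0477)
  e−x'=0.2868;  (l²−L²−(e−x')²−y'²−z²)/2L = -0.2674
  √(A²+B²)=0.4555;  θ3 = -0.8897+2.1982 ≈ 1.3084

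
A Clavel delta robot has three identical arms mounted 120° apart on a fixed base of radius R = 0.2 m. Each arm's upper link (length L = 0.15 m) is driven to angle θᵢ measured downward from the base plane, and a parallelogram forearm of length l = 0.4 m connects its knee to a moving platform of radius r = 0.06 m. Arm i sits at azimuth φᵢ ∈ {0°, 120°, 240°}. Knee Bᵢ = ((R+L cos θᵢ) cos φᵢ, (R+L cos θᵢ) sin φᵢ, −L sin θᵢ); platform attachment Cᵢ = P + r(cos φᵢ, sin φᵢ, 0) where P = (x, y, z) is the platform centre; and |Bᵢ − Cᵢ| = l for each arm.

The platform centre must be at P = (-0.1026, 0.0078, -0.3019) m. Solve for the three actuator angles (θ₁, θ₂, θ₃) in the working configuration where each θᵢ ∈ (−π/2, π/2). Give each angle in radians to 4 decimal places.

θ₁ = 0.7852, θ₂ = -0.0877, θ₃ = -0.0001

φ1=0.0° → target in arm frame (-0.1026, 0.0078)
  A cos θ + B sin θ = C:  0.2426·cos θ + -0.3019·sin θ = -0.0419
  √(A²+B²)=0.3873;  θ1 = -0.8939+1.6791 ≈ 0.7852
rotate P by −φ2: (0.0581, 0.0850, -0.3019)
  e−x'=0.0819;  (l²−L²−(e−x')²−y'²−z²)/2L = 0.1081
  √(A²+B²)=0.3128;  θ2 = -1.3058+1.2180 ≈ -0.0877
arm 3 (φ=240.0°): x'=0.0445, y'=-0.0928
  A cos θ + B sin θ = C:  0.0955·cos θ + -0.3019·sin θ = 0.0955
  γ=atan2(-0.3019,0.0955)=-1.2646;  ψ=arccos(0.3015)=1.2645;  θ3=γ+ψ≈-0.0001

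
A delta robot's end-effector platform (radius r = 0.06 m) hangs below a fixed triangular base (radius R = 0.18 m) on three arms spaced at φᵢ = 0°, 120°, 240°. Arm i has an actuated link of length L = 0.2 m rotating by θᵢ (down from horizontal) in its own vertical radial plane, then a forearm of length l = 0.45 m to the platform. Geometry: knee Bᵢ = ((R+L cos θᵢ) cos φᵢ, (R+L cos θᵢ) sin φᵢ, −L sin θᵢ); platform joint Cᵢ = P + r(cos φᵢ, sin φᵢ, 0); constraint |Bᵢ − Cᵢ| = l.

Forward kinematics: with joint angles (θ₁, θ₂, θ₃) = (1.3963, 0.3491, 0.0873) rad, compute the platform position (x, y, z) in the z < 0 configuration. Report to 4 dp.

(-0.2518, -0.0362, -0.3866)

φ1=0.0°: virtual centre (0.1547, 0.0000, -0.1970), radius l
φ2=120.0°: virtual centre (-0.1540, 0.2667, -0.0684), radius l
φ3=240.0°: virtual centre (-0.1596, -0.2765, -0.0174), radius l
|S₂|²−|S₁|² = 0.0368;  |S₃|²−|S₁|² = 0.0395
plane₁₂: -0.6174x+0.5334y+0.2571z = 0.0368
det = 0.6767;  x = -0.0612+0.4931z,  y = -0.0019+0.0887z
quadratic in z: (1.2510)z²+(0.1807)z+(-0.1171)=0, √Δ=0.7865 → z ∈ {-0.3866, 0.2421}; z = -0.3866 (taking z<0)
x = -0.2518, y = -0.0362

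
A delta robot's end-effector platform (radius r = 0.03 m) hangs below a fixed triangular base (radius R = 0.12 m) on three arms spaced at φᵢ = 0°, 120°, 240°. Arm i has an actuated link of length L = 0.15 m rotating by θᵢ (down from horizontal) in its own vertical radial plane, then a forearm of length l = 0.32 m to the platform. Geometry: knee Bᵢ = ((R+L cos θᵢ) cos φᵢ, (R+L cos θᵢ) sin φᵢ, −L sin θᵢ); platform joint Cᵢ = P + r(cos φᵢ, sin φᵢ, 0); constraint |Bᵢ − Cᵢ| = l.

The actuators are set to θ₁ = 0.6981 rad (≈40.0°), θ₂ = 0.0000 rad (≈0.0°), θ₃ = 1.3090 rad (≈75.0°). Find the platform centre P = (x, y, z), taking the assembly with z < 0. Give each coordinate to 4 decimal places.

(0.0095, 0.1642, -0.2894)

φ1=0.0°: virtual centre (0.2049, 0.0000, -0.0964), radius l
arm 2 at φ=120.0°: ρ2 = 0.2400;  O2 = (-0.1200, 0.2078, 0.0000)
O3 = (0.1288·cos240.0°, 0.1288·sin240.0°, -0.1449) = (-0.0644, -0.1116, -0.1449)
|O₂|²−|O₁|² = 0.0063;  |O₃|²−|O₁|² = -0.0137
linear system: -0.6498x+0.4157y = 0.0063−0.1928z; -0.5386x+-0.2231y = -0.0137−-0.0969z
det = 0.3689;  x = 0.0116+0.0074z,  y = 0.0333+-0.4523z
sphere 1 gives Az²+Bz+C=0 with A=1.2047, B=0.1598, C=-0.0546;  B²−4AC=0.2888;  roots -0.2894, 0.1567;  negative root z = -0.2894
x = 0.0095, y = 0.1642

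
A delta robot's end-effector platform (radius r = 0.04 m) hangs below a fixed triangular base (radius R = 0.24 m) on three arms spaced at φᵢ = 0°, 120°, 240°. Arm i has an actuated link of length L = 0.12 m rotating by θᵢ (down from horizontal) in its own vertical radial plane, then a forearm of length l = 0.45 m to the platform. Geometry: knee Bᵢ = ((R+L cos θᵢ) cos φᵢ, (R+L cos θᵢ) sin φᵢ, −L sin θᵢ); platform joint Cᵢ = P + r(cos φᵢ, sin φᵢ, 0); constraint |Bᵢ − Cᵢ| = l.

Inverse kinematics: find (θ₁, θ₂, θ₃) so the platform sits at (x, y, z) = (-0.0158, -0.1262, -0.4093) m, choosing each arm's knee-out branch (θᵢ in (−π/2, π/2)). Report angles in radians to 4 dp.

θ₁ = 0.8723, θ₂ = 1.3090, θ₃ = 0.0869

φ1=0.0° → target in arm frame (-0.0158, -0.1262)
  A=0.2158, B=-0.4093, C=(l²−L²−A²−y'²−z²)/(2L)=-0.1747
  √(A²+B²)=0.4627;  θ1 = -1.0856+1.9579 ≈ 0.8723
φ2=120.0° → target in arm frame (-0.1014, 0.0768)
  A=0.3014, B=-0.4093, C=(l²−L²−A²−y'²−z²)/(2L)=-0.3173
  √(A²+B²)=0.5083;  θ2 = -0.9361+2.2450 ≈ 1.3090
arm 3 (φ=240.0°): x'=0.1172, y'=0.0494
  e−x'=0.0828;  (l²−L²−(e−x')²−y'²−z²)/2L = 0.0470
  γ=atan2(-0.4093,0.0828)=-1.3712;  ψ=arccos(0.1125)=1.4581;  θ3=γ+ψ≈0.0869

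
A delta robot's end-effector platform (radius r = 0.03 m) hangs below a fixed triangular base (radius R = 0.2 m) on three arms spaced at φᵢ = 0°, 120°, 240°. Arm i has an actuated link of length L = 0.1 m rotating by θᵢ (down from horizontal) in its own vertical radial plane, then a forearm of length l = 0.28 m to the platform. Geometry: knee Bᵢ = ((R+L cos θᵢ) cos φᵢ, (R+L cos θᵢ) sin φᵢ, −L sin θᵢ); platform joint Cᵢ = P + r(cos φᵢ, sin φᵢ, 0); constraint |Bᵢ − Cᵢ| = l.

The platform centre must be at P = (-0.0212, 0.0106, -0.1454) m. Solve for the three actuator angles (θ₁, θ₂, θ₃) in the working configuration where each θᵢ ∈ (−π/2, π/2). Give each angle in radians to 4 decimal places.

rotate P by −φ1: (-0.0212, 0.0106, -0.1454)
  e−x'=0.1912;  (l²−L²−(e−x')²−y'²−z²)/2L = 0.0529
  γ=atan2(-0.1454,0.1912)=-0.6502;  ψ=arccos(0.2204)=1.3486;  θ1=γ+ψ≈0.6984
rotate P by −φ2: (0.0198, 0.0131, -0.1454)
  A cos θ + B sin θ = C:  0.1502·cos θ + -0.1454·sin θ = 0.1226
  γ=atan2(-0.1454,0.1502)=-0.7691;  ψ=arccos(0.5865)=0.9441;  θ2=γ+ψ≈0.1750
φ3=240.0° → target in arm frame (0.0014, -0.0237)
  e−x'=0.1686;  (l²−L²−(e−x')²−y'²−z²)/2L = 0.0914
  γ=atan2(-0.1454,0.1686)=-0.7117;  ψ=arccos(0.4106)=1.1477;  θ3=γ+ψ≈0.4360

θ₁ = 0.6984, θ₂ = 0.1750, θ₃ = 0.4360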